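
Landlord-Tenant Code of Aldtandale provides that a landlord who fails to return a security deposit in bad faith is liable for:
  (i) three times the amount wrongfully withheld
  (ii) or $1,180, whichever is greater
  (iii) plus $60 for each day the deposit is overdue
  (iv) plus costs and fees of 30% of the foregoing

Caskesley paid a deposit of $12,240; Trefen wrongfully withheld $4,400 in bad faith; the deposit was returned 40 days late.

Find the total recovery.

Trebled: 3 × $4,400 = $13,200
Minimum $1,180: $13,200 meets the minimum, no increase.
Late-return penalty: 40 × $60 = $2,400
Damages plus late penalty: $13,200 + $2,400 = $15,600
Costs and fees: 30% of $15,600 = $4,680
Total recovery: $15,600 + $4,680 = $20,280

Recovery: $20,280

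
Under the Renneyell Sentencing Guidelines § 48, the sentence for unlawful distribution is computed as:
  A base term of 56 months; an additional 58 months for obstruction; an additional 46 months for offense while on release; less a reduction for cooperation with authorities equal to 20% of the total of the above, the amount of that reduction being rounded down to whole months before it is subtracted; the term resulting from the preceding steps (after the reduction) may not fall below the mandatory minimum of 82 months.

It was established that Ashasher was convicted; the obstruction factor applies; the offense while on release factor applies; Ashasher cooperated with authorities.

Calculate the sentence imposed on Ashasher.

Obstruction enhancement: +58 months
Offense while on release enhancement: +46 months
Adjusted term: 56 months + 58 months + 46 months = 160 months
Cooperation with authorities reduction: 20% of 160 months = 32 months (rounded down)
After reduction: 160 − 32 = 128 months
Minimum 82 months: 128 months meets the minimum, no increase.

128 months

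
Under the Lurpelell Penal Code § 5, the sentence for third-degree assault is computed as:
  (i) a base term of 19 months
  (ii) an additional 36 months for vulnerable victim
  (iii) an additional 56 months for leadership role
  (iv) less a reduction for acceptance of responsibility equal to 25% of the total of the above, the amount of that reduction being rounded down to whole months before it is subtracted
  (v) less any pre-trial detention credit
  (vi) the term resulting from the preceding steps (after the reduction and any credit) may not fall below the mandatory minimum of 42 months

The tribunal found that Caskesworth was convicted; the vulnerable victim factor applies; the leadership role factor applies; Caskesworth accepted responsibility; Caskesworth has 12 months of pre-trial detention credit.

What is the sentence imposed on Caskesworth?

72 months

Vulnerable victim enhancement: +36 months
Leadership role enhancement: +56 months
Adjusted term: 19 months + 36 months + 56 months = 111 months
Acceptance of responsibility reduction: 25% of 111 months = 27 months (rounded down)
After reduction: 111 − 27 = 84 months
Less pre-trial detention credit: 84 months − 12 months = 72 months
Minimum 42 months: 72 months meets the minimum, no increase.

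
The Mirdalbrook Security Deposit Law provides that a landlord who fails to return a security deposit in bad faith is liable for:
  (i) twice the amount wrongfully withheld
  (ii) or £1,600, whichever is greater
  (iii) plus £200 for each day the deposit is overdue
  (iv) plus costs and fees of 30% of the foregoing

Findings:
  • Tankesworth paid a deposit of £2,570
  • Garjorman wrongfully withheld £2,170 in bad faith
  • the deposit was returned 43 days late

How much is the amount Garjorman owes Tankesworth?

£16,822

Doubled: 2 × £2,170 = £4,340
Minimum £1,600: £4,340 meets the minimum, no increase.
Late-return penalty: 43 × £200 = £8,600
Damages plus late penalty: £4,340 + £8,600 = £12,940
Costs and fees: 30% of £12,940 = £3,882
Total recovery: £12,940 + £3,882 = £16,822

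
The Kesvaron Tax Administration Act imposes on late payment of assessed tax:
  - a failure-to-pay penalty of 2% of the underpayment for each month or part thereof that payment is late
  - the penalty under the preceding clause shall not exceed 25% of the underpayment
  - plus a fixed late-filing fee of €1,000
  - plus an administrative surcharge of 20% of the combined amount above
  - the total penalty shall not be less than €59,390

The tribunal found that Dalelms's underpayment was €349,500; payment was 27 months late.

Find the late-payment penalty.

Accrued rate: 2% × 27 = 54%, capped at 25% → 25%
Failure-to-pay penalty: 25% of €349,500 = €87,375
Penalty before surcharge: €87,375 + €1,000 = €88,375
Administrative surcharge: 20% of €88,375 = €17,675
Total penalty: €88,375 + €17,675 = €106,050
Minimum €59,390: €106,050 meets the minimum, no increase.

Penalty: €106,050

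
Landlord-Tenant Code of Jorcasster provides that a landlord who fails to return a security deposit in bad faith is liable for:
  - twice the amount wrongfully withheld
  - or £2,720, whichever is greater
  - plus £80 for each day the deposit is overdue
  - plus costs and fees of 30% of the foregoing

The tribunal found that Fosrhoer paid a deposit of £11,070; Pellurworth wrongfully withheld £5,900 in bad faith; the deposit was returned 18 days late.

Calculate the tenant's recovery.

£17,212

Doubled: 2 × £5,900 = £11,800
Minimum £2,720: £11,800 meets the minimum, no increase.
Late-return penalty: 18 × £80 = £1,440
Damages plus late penalty: £11,800 + £1,440 = £13,240
Costs and fees: 30% of £13,240 = £3,972
Total recovery: £13,240 + £3,972 = £17,212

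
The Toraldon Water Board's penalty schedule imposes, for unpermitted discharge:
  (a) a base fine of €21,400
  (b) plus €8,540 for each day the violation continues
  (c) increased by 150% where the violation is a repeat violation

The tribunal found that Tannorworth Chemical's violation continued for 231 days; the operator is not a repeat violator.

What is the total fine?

€1,994,140

Per-day component: 231 × €8,540 = €1,972,740
Base plus per-day: €21,400 + €1,972,740 = €1,994,140
The operator is not a repeat violator: no 150% increase.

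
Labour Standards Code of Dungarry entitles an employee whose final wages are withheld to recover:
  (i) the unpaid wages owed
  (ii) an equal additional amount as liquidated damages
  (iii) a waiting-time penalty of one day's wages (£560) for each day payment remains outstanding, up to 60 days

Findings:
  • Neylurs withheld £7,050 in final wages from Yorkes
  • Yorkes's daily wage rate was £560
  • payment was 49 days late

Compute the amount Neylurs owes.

£41,540

Liquidated damages (equal amount): £7,050
Penalty days: min(49, 60) = 49
Waiting-time penalty: 49 × £560 = £27,440
Total award: £7,050 + £7,050 + £27,440 = £41,540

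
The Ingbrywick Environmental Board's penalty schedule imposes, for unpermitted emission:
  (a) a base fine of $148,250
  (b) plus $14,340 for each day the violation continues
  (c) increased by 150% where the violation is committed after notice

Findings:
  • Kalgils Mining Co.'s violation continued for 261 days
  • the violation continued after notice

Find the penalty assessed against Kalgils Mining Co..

Per-day component: 261 × $14,340 = $3,742,740
Base plus per-day: $148,250 + $3,742,740 = $3,890,990
Enhancement: 150% of $3,890,990 = $5,836,485
Enhanced fine: $3,890,990 + $5,836,485 = $9,727,475

$9,727,475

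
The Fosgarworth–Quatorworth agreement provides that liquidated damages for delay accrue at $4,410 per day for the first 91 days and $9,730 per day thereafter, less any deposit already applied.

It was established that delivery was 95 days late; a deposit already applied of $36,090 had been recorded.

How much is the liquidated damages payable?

$404,140

First 91 days: 91 × $4,410 = $401,310
Remaining days: (95 − 91) × $9,730 = $38,920
Accrued per-day damages: $401,310 + $38,920 = $440,230
Less deposit already applied: $440,230 − $36,090 = $404,140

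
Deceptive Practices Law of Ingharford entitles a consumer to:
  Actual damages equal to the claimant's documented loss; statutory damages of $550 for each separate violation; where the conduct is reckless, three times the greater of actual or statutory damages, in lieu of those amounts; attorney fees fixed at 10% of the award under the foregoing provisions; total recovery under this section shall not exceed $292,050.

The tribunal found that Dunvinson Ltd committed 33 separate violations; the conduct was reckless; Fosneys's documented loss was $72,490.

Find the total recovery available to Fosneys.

Statutory damages: 33 × $550 = $18,150
Greater of actual damages ($72,490) or statutory damages ($18,150): $72,490
Trebled: 3 × $72,490 = $217,470
Attorney fees: 10% of $217,470 = $21,747
Total before cap: $217,470 + $21,747 = $239,217
Cap at $292,050: $239,217 is within the cap, no reduction.

$239,217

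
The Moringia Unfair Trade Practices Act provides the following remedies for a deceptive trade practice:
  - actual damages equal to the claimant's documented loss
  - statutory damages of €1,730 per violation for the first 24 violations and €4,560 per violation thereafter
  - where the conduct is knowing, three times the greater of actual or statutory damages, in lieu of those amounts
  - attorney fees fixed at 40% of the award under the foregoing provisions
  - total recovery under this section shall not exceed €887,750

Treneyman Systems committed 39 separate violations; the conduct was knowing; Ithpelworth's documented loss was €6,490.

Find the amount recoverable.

€461,664

First 24 violations: 24 × €1,730 = €41,520
Remaining violations: (39 − 24) × €4,560 = €68,400
Statutory damages: €41,520 + €68,400 = €109,920
Greater of actual damages (€6,490) or statutory damages (€109,920): €109,920
Trebled: 3 × €109,920 = €329,760
Attorney fees: 40% of €329,760 = €131,904
Total before cap: €329,760 + €131,904 = €461,664
Cap at €887,750: €461,664 is within the cap, no reduction.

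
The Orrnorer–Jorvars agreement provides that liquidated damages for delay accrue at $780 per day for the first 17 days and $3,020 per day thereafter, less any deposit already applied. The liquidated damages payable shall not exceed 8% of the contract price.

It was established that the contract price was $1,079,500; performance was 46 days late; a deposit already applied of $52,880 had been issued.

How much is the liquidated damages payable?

$47,960

First 17 days: 17 × $780 = $13,260
Remaining days: (46 − 17) × $3,020 = $87,580
Accrued per-day damages: $13,260 + $87,580 = $100,840
Less deposit already applied: $100,840 − $52,880 = $47,960
Cap: 8% of $1,079,500 = $86,360
Cap at $86,360: $47,960 is within the cap, no reduction.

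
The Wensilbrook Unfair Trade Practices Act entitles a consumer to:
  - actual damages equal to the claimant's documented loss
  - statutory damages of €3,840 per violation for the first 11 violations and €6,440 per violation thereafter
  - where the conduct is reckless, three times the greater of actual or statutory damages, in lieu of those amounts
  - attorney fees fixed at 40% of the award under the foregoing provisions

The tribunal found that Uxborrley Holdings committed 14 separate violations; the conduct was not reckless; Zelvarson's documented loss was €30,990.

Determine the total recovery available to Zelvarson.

First 11 violations: 11 × €3,840 = €42,240
Remaining violations: (14 − 11) × €6,440 = €19,320
Statutory damages: €42,240 + €19,320 = €61,560
Conduct not reckless: the in-lieu enhancement does not apply.
Actual plus statutory damages: €30,990 + €61,560 = €92,550
Attorney fees: 40% of €92,550 = €37,020
Total recovery: €92,550 + €37,020 = €129,570

€129,570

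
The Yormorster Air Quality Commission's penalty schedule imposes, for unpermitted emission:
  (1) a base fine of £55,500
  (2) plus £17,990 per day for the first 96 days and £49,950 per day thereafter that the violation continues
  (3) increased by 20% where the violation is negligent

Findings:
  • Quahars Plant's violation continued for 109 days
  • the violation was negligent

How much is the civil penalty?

First 96 days: 96 × £17,990 = £1,727,040
Remaining days: (109 − 96) × £49,950 = £649,350
Per-day component: £1,727,040 + £649,350 = £2,376,390
Base plus per-day: £55,500 + £2,376,390 = £2,431,890
Enhancement: 20% of £2,431,890 = £486,378
Enhanced fine: £2,431,890 + £486,378 = £2,918,268

Civil penalty: £2,918,268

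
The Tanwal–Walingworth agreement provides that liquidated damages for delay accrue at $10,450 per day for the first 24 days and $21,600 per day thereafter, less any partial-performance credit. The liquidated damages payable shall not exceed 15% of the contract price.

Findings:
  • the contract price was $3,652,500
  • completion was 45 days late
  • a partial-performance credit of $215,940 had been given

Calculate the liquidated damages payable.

$488,460

First 24 days: 24 × $10,450 = $250,800
Remaining days: (45 − 24) × $21,600 = $453,600
Accrued per-day damages: $250,800 + $453,600 = $704,400
Less partial-performance credit: $704,400 − $215,940 = $488,460
Cap: 15% of $3,652,500 = $547,875
Cap at $547,875: $488,460 is within the cap, no reduction.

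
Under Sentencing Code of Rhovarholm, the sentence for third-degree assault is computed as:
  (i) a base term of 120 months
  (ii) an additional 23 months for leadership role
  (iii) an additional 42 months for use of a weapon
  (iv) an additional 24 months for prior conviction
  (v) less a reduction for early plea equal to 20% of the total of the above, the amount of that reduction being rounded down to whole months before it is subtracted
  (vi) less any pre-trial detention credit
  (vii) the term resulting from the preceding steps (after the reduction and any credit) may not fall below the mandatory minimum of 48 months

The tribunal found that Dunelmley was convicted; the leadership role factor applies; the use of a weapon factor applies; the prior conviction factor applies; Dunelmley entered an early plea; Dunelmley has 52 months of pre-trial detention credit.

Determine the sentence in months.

116 months

Leadership role enhancement: +23 months
Use of a weapon enhancement: +42 months
Prior conviction enhancement: +24 months
Adjusted term: 120 months + 23 months + 42 months + 24 months = 209 months
Early plea reduction: 20% of 209 months = 41 months (rounded down)
After reduction: 209 − 41 = 168 months
Less pre-trial detention credit: 168 months − 52 months = 116 months
Minimum 48 months: 116 months meets the minimum, no increase.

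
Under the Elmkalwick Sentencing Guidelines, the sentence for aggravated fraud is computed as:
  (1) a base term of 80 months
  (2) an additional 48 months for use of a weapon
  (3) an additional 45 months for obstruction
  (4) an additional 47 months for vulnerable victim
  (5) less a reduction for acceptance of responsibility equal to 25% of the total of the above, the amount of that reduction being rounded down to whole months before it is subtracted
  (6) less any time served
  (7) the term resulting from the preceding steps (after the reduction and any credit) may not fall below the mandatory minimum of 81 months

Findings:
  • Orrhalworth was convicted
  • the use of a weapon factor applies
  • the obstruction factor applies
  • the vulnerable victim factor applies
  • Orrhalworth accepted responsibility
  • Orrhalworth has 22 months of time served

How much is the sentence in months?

Sentence: 143 months

Use of a weapon enhancement: +48 months
Obstruction enhancement: +45 months
Vulnerable victim enhancement: +47 months
Adjusted term: 80 months + 48 months + 45 months + 47 months = 220 months
Acceptance of responsibility reduction: 25% of 220 months = 55 months (rounded down)
After reduction: 220 − 55 = 165 months
Less time served: 165 months − 22 months = 143 months
Minimum 81 months: 143 months meets the minimum, no increase.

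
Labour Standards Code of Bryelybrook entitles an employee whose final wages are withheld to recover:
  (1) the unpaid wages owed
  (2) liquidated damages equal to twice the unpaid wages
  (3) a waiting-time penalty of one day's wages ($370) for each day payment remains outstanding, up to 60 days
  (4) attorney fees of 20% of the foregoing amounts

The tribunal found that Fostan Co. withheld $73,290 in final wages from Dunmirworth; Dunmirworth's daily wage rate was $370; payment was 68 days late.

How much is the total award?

Doubled: 2 × $73,290 = $146,580
Penalty days: min(68, 60) = 60
Waiting-time penalty: 60 × $370 = $22,200
Subtotal: $73,290 + $146,580 + $22,200 = $242,070
Attorney fees: 20% of $242,070 = $48,414
Total award: $242,070 + $48,414 = $290,484

$290,484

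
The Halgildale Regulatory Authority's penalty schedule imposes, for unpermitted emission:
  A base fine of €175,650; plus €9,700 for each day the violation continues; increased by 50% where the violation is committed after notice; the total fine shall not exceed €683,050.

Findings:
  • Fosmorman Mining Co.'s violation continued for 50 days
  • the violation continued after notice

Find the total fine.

Per-day component: 50 × €9,700 = €485,000
Base plus per-day: €175,650 + €485,000 = €660,650
Enhancement: 50% of €660,650 = €330,325
Enhanced fine: €660,650 + €330,325 = €990,975
Cap at €683,050: €990,975 exceeds the cap → €683,050

€683,050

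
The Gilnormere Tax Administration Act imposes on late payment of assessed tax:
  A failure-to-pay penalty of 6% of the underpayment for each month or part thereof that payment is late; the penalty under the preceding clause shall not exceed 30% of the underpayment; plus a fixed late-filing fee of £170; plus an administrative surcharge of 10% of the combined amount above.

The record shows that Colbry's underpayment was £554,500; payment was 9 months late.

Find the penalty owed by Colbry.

£183,172

Accrued rate: 6% × 9 = 54%, capped at 30% → 30%
Failure-to-pay penalty: 30% of £554,500 = £166,350
Penalty before surcharge: £166,350 + £170 = £166,520
Administrative surcharge: 10% of £166,520 = £16,652
Total penalty: £166,520 + £16,652 = £183,172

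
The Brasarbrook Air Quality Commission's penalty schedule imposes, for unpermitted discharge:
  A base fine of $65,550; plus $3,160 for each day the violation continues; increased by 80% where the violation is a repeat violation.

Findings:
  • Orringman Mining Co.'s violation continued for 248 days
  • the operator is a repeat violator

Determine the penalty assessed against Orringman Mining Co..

$1,528,614

Per-day component: 248 × $3,160 = $783,680
Base plus per-day: $65,550 + $783,680 = $849,230
Enhancement: 80% of $849,230 = $679,384
Enhanced fine: $849,230 + $679,384 = $1,528,614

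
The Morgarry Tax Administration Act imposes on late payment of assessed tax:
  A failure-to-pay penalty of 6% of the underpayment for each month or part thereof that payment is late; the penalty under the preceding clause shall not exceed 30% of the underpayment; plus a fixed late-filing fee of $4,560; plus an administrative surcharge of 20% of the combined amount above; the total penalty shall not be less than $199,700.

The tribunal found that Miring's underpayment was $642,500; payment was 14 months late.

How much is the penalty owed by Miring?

Penalty: $236,772

Accrued rate: 6% × 14 = 84%, capped at 30% → 30%
Failure-to-pay penalty: 30% of $642,500 = $192,750
Penalty before surcharge: $192,750 + $4,560 = $197,310
Administrative surcharge: 20% of $197,310 = $39,462
Total penalty: $197,310 + $39,462 = $236,772
Minimum $199,700: $236,772 meets the minimum, no increase.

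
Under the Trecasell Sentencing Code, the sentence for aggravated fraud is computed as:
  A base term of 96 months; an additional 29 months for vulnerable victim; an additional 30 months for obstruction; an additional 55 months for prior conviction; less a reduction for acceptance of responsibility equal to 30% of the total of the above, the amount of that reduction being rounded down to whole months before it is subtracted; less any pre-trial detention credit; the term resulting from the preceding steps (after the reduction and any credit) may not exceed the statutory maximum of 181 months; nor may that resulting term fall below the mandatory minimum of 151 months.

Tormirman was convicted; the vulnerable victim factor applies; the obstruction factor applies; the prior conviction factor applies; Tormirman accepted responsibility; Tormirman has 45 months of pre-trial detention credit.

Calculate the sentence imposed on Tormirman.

151 months

Vulnerable victim enhancement: +29 months
Obstruction enhancement: +30 months
Prior conviction enhancement: +55 months
Adjusted term: 96 months + 29 months + 30 months + 55 months = 210 months
Acceptance of responsibility reduction: 30% of 210 months = 63 months (rounded down)
After reduction: 210 − 63 = 147 months
Less pre-trial detention credit: 147 months − 45 months = 102 months
Cap at 181 months: 102 months is within the cap, no reduction.
Minimum 151 months: 102 months is below the minimum → 151 months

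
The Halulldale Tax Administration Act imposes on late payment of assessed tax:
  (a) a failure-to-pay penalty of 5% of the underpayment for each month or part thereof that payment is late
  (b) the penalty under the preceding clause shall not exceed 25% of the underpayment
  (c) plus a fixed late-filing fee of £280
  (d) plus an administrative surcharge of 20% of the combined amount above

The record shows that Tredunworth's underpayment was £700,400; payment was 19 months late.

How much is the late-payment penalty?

Penalty: £210,456

Accrued rate: 5% × 19 = 95%, capped at 25% → 25%
Failure-to-pay penalty: 25% of £700,400 = £175,100
Penalty before surcharge: £175,100 + £280 = £175,380
Administrative surcharge: 20% of £175,380 = £35,076
Total penalty: £175,380 + £35,076 = £210,456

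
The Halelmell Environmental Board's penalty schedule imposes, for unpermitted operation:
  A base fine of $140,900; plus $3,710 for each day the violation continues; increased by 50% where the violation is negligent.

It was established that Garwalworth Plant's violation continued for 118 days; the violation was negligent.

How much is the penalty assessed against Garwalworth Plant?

$868,020

Per-day component: 118 × $3,710 = $437,780
Base plus per-day: $140,900 + $437,780 = $578,680
Enhancement: 50% of $578,680 = $289,340
Enhanced fine: $578,680 + $289,340 = $868,020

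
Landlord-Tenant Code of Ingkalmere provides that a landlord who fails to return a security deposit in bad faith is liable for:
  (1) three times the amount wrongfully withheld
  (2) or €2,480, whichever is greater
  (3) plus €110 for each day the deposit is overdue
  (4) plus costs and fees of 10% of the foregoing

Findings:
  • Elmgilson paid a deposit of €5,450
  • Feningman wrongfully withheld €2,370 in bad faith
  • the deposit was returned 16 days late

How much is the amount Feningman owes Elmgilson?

Trebled: 3 × €2,370 = €7,110
Minimum €2,480: €7,110 meets the minimum, no increase.
Late-return penalty: 16 × €110 = €1,760
Damages plus late penalty: €7,110 + €1,760 = €8,870
Costs and fees: 10% of €8,870 = €887
Total recovery: €8,870 + €887 = €9,757

€9,757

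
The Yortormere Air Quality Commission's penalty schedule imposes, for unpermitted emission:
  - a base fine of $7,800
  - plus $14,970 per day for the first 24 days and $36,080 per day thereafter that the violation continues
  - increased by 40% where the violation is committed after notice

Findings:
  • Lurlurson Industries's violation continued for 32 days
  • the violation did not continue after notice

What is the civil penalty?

Civil penalty: $655,720

First 24 days: 24 × $14,970 = $359,280
Remaining days: (32 − 24) × $36,080 = $288,640
Per-day component: $359,280 + $288,640 = $647,920
Base plus per-day: $7,800 + $647,920 = $655,720
The violation did not continue after notice: no 40% increase.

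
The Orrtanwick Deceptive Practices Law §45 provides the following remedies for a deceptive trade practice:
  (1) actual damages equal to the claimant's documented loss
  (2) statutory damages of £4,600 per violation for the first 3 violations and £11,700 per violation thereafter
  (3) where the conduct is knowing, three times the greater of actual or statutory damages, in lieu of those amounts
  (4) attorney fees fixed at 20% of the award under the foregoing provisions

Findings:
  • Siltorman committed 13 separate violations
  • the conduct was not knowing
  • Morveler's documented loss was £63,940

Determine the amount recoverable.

First 3 violations: 3 × £4,600 = £13,800
Remaining violations: (13 − 3) × £11,700 = £117,000
Statutory damages: £13,800 + £117,000 = £130,800
Conduct not knowing: the in-lieu enhancement does not apply.
Actual plus statutory damages: £63,940 + £130,800 = £194,740
Attorney fees: 20% of £194,740 = £38,948
Total recovery: £194,740 + £38,948 = £233,688

£233,688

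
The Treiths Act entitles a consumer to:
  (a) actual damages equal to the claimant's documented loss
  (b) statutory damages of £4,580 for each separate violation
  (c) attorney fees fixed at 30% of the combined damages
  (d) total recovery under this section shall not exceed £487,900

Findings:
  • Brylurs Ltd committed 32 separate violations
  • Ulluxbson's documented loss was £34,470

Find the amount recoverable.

£235,339

Statutory damages: 32 × £4,580 = £146,560
Combined damages: £34,470 + £146,560 = £181,030
Attorney fees: 30% of £181,030 = £54,309
Total before cap: £181,030 + £54,309 = £235,339
Cap at £487,900: £235,339 is within the cap, no reduction.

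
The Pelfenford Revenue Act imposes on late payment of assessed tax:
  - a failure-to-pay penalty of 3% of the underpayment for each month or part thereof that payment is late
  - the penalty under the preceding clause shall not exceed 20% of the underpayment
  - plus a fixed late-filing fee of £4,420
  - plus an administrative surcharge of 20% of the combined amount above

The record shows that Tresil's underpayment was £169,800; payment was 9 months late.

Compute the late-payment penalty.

£46,056

Accrued rate: 3% × 9 = 27%, capped at 20% → 20%
Failure-to-pay penalty: 20% of £169,800 = £33,960
Penalty before surcharge: £33,960 + £4,420 = £38,380
Administrative surcharge: 20% of £38,380 = £7,676
Total penalty: £38,380 + £7,676 = £46,056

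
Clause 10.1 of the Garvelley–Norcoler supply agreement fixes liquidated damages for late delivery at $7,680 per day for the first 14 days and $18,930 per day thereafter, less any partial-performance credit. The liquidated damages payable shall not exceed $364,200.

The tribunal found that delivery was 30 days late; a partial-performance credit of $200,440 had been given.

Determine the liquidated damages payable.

First 14 days: 14 × $7,680 = $107,520
Remaining days: (30 − 14) × $18,930 = $302,880
Accrued per-day damages: $107,520 + $302,880 = $410,400
Less partial-performance credit: $410,400 − $200,440 = $209,960
Cap at $364,200: $209,960 is within the cap, no reduction.

Liquidated damages: $209,960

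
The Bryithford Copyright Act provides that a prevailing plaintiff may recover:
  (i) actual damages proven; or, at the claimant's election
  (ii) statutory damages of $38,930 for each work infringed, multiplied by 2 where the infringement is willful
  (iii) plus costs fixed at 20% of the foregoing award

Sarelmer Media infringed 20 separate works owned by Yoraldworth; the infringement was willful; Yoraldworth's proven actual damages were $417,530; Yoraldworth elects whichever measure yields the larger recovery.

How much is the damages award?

Statutory damages: 20 × $38,930 = $778,600
Doubled: 2 × $778,600 = $1,557,200
Greater of actual damages ($417,530) or enhanced statutory damages ($1,557,200): $1,557,200
Costs: 20% of $1,557,200 = $311,440
Award plus costs: $1,557,200 + $311,440 = $1,868,640

$1,868,640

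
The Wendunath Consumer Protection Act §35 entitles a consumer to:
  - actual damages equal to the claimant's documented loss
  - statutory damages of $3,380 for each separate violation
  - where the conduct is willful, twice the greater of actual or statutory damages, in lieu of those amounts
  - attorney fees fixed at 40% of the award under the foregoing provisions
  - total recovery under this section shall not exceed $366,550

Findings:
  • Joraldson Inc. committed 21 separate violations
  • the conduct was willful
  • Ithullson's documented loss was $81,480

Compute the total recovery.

$228,144

Statutory damages: 21 × $3,380 = $70,980
Greater of actual damages ($81,480) or statutory damages ($70,980): $81,480
Doubled: 2 × $81,480 = $162,960
Attorney fees: 40% of $162,960 = $65,184
Total before cap: $162,960 + $65,184 = $228,144
Cap at $366,550: $228,144 is within the cap, no reduction.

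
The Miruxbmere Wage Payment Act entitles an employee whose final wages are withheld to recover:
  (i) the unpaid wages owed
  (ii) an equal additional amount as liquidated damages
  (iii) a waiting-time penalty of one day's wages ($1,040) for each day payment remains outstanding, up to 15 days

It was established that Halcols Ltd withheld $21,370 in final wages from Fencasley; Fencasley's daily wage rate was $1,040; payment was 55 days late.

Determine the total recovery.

Liquidated damages (equal amount): $21,370
Penalty days: min(55, 15) = 15
Waiting-time penalty: 15 × $1,040 = $15,600
Total award: $21,370 + $21,370 + $15,600 = $58,340

$58,340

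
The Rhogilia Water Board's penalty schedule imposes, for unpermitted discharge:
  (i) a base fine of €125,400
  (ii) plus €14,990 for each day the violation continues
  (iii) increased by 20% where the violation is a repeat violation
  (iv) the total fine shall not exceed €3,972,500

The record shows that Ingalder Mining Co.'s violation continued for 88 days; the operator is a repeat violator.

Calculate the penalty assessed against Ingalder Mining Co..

Civil penalty: €1,733,424

Per-day component: 88 × €14,990 = €1,319,120
Base plus per-day: €125,400 + €1,319,120 = €1,444,520
Enhancement: 20% of €1,444,520 = €288,904
Enhanced fine: €1,444,520 + €288,904 = €1,733,424
Cap at €3,972,500: €1,733,424 is within the cap, no reduction.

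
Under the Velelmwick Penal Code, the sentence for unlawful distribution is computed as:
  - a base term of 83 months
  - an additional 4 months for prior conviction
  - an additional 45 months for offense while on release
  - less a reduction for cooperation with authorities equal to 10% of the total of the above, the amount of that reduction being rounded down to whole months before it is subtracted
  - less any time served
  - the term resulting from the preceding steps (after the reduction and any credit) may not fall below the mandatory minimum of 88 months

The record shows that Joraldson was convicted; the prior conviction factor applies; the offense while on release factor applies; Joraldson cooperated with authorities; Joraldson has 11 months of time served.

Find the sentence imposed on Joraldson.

Sentence: 108 months

Prior conviction enhancement: +4 months
Offense while on release enhancement: +45 months
Adjusted term: 83 months + 4 months + 45 months = 132 months
Cooperation with authorities reduction: 10% of 132 months = 13 months (rounded down)
After reduction: 132 − 13 = 119 months
Less time served: 119 months − 11 months = 108 months
Minimum 88 months: 108 months meets the minimum, no increase.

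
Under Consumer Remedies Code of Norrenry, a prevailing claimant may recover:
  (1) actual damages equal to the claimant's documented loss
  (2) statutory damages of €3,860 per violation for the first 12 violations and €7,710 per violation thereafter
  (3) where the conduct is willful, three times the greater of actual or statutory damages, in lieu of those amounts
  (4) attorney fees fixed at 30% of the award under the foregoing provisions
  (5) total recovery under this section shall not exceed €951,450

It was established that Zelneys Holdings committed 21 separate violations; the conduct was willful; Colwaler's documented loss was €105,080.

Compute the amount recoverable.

€451,269

First 12 violations: 12 × €3,860 = €46,320
Remaining violations: (21 − 12) × €7,710 = €69,390
Statutory damages: €46,320 + €69,390 = €115,710
Greater of actual damages (€105,080) or statutory damages (€115,710): €115,710
Trebled: 3 × €115,710 = €347,130
Attorney fees: 30% of €347,130 = €104,139
Total before cap: €347,130 + €104,139 = €451,269
Cap at €951,450: €451,269 is within the cap, no reduction.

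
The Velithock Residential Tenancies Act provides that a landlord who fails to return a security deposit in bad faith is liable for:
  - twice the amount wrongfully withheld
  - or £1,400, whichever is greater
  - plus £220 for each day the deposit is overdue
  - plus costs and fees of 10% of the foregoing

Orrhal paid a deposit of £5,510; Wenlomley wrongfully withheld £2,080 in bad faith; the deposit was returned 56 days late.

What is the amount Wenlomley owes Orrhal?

£18,128

Doubled: 2 × £2,080 = £4,160
Minimum £1,400: £4,160 meets the minimum, no increase.
Late-return penalty: 56 × £220 = £12,320
Damages plus late penalty: £4,160 + £12,320 = £16,480
Costs and fees: 10% of £16,480 = £1,648
Total recovery: £16,480 + £1,648 = £18,128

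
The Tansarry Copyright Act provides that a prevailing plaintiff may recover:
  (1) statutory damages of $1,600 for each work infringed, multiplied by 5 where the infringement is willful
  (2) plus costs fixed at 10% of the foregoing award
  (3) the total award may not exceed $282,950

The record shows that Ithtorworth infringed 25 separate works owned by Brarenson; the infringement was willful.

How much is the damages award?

Award: $220,000

Statutory damages: 25 × $1,600 = $40,000
Multiplied by 5: 5 × $40,000 = $200,000
Costs: 10% of $200,000 = $20,000
Award plus costs: $200,000 + $20,000 = $220,000
Cap at $282,950: $220,000 is within the cap, no reduction.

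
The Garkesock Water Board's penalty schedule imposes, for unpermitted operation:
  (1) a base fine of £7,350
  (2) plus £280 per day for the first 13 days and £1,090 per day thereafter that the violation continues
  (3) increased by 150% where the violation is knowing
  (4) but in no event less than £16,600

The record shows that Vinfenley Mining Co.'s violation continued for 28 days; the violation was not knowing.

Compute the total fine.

£27,340

First 13 days: 13 × £280 = £3,640
Remaining days: (28 − 13) × £1,090 = £16,350
Per-day component: £3,640 + £16,350 = £19,990
Base plus per-day: £7,350 + £19,990 = £27,340
The violation was not knowing: no 150% increase.
Minimum £16,600: £27,340 meets the minimum, no increase.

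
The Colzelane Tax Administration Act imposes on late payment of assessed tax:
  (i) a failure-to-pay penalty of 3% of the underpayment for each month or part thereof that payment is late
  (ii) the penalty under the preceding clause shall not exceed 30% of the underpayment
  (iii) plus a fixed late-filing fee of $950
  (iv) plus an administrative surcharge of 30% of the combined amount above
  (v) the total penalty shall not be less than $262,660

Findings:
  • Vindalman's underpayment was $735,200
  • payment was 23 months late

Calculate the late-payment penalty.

Accrued rate: 3% × 23 = 69%, capped at 30% → 30%
Failure-to-pay penalty: 30% of $735,200 = $220,560
Penalty before surcharge: $220,560 + $950 = $221,510
Administrative surcharge: 30% of $221,510 = $66,453
Total penalty: $221,510 + $66,453 = $287,963
Minimum $262,660: $287,963 meets the minimum, no increase.

$287,963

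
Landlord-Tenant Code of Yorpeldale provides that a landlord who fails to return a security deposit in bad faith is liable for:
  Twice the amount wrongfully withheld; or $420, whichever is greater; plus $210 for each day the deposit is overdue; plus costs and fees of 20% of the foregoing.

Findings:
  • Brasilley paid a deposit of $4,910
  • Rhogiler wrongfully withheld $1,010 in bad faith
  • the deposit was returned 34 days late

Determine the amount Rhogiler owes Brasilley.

Doubled: 2 × $1,010 = $2,020
Minimum $420: $2,020 meets the minimum, no increase.
Late-return penalty: 34 × $210 = $7,140
Damages plus late penalty: $2,020 + $7,140 = $9,160
Costs and fees: 20% of $9,160 = $1,832
Total recovery: $9,160 + $1,832 = $10,992

$10,992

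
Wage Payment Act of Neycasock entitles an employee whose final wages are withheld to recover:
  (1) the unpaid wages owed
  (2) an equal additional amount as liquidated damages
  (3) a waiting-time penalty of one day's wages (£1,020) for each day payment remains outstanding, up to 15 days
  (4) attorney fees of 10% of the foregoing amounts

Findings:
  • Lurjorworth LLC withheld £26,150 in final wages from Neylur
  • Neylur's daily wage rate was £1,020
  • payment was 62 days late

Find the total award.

£74,360

Liquidated damages (equal amount): £26,150
Penalty days: min(62, 15) = 15
Waiting-time penalty: 15 × £1,020 = £15,300
Subtotal: £26,150 + £26,150 + £15,300 = £67,600
Attorney fees: 10% of £67,600 = £6,760
Total award: £67,600 + £6,760 = £74,360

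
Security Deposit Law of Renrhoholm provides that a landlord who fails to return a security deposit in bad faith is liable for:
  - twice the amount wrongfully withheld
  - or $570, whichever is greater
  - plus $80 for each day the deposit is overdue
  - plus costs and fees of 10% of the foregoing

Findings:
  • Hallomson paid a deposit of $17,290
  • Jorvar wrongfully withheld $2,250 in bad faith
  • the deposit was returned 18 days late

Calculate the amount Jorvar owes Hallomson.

Doubled: 2 × $2,250 = $4,500
Minimum $570: $4,500 meets the minimum, no increase.
Late-return penalty: 18 × $80 = $1,440
Damages plus late penalty: $4,500 + $1,440 = $5,940
Costs and fees: 10% of $5,940 = $594
Total recovery: $5,940 + $594 = $6,534

$6,534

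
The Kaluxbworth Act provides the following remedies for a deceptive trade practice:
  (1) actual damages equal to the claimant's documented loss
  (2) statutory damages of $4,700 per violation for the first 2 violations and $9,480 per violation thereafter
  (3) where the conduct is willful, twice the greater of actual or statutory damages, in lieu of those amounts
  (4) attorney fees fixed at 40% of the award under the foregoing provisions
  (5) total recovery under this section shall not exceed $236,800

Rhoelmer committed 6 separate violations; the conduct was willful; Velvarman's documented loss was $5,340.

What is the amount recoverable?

$132,496

First 2 violations: 2 × $4,700 = $9,400
Remaining violations: (6 − 2) × $9,480 = $37,920
Statutory damages: $9,400 + $37,920 = $47,320
Greater of actual damages ($5,340) or statutory damages ($47,320): $47,320
Doubled: 2 × $47,320 = $94,640
Attorney fees: 40% of $94,640 = $37,856
Total before cap: $94,640 + $37,856 = $132,496
Cap at $236,800: $132,496 is within the cap, no reduction.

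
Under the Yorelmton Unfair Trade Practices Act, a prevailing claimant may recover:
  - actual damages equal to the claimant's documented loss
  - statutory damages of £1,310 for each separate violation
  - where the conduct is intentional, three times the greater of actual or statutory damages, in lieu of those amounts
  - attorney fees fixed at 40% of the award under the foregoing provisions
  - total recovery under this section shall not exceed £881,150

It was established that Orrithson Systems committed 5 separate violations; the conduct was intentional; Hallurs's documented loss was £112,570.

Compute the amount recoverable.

£472,794

Statutory damages: 5 × £1,310 = £6,550
Greater of actual damages (£112,570) or statutory damages (£6,550): £112,570
Trebled: 3 × £112,570 = £337,710
Attorney fees: 40% of £337,710 = £135,084
Total before cap: £337,710 + £135,084 = £472,794
Cap at £881,150: £472,794 is within the cap, no reduction.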